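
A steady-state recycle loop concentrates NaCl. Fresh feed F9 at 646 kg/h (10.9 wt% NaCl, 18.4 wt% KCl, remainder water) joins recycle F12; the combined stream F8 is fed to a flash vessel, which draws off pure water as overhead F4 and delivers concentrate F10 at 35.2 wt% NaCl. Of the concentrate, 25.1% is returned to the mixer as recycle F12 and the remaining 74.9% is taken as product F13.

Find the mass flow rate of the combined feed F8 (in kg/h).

713 kg/h

Overall NaCl balance (none leaves overhead): NaCl in fresh feed = NaCl in product, i.e. 646×0.109 = (1−0.251)·F10·0.352.
F10 = 70.414/(0.352×0.749) = 267.08 kg/h.
Recycle F12 = 0.251×267.08 = 67.036 kg/h.
Combined feed F8 = 646 + 67.036 = 713.04 kg/h.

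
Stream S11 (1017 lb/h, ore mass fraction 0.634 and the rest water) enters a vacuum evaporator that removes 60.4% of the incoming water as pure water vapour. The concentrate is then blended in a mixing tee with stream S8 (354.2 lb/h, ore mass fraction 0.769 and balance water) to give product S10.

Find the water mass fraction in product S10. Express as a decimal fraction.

0.200

Vapour removed = 0.604×0.366×1017 = 224.82 lb/h; concentrate = 792.18 lb/h.
water reaching the mixer = 147.4 (from concentrate) + 354.2×0.231 = 229.22 lb/h.
Product flow = 792.18 + 354.2 = 1146.4 lb/h; water fraction = 0.200.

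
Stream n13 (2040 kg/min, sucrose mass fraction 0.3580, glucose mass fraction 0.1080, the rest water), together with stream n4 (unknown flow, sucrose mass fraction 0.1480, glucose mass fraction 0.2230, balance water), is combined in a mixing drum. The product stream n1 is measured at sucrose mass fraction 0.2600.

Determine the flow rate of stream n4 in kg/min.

1785 kg/min

Let n4 be the unknown flow. Total out = 2040 + n4.
sucrose balance: 730.32 + 0.148·n4 = 0.260·(2040 + n4)
(0.148 − 0.260)·n4 = 0.260×2040 − 730.32 = -199.92
n4 = -199.92 / -0.112 = 1785 kg/min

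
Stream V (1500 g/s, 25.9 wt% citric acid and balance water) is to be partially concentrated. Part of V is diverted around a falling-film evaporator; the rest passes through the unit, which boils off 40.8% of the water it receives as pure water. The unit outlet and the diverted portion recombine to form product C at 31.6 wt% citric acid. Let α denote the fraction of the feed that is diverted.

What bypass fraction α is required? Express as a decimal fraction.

All 1500×0.259 = 388.5 g/s of citric acid reaches C, so C = 388.5/0.316 = 1229.4 g/s and vapour = 270.57 g/s.
The evaporator receives (1−α)·1500 of feed at 0.741 water and removes 0.408 of that water:
0.408×0.741×(1−α)×1500 = 270.57
(1−α) = 270.57/453.49 = 0.5966;  α = 0.4034.

0.403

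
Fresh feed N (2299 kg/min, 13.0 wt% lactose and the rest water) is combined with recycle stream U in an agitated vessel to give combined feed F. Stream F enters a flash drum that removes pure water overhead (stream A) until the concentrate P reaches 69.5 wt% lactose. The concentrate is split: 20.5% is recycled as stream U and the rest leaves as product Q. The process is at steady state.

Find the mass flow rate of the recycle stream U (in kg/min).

110.9 kg/min

Overall lactose balance (none leaves overhead): lactose in fresh feed = lactose in product, i.e. 2299×0.130 = (1−0.205)·P·0.695.
P = 298.87/(0.695×0.795) = 540.92 kg/min.
Recycle U = 0.205×540.92 = 110.89 kg/min.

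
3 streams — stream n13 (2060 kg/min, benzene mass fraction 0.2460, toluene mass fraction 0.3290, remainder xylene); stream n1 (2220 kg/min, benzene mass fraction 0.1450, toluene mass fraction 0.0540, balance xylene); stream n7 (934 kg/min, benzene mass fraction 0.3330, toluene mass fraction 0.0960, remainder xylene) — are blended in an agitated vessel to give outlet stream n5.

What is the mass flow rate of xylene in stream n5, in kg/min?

3187 kg/min

xylene out = xylene in = 2060×0.425 + 2220×0.801 + 934×0.571 = 3187 kg/min.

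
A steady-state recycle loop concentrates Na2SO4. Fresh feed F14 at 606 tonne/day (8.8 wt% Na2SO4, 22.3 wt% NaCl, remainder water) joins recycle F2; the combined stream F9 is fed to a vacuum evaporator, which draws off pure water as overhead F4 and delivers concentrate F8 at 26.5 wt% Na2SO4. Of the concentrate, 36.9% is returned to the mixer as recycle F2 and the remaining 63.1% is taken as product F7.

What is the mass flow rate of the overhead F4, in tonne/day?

Overall Na2SO4 balance (none leaves overhead): Na2SO4 in fresh feed = Na2SO4 in product, i.e. 606×0.088 = (1−0.369)·F8·0.265.
F8 = 53.328/(0.265×0.631) = 318.92 tonne/day.
Recycle F2 = 0.369×318.92 = 117.68 tonne/day.
Combined feed F9 = 606 + 117.68 = 723.68 tonne/day.
Overhead F4 = F9 − F8 = 723.68 − 318.92 = 404.76 tonne/day.

404.8 tonne/day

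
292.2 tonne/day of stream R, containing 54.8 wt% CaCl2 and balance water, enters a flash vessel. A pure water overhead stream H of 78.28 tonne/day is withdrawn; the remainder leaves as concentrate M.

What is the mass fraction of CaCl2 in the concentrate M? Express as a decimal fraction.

0.749

CaCl2 is not removed: 292.2×0.548 = 160.13 tonne/day of CaCl2 enters M.
Concentrate = 292.2 − 78.28 = 213.92 tonne/day.
Mass fraction = 160.13/213.92 = 0.749.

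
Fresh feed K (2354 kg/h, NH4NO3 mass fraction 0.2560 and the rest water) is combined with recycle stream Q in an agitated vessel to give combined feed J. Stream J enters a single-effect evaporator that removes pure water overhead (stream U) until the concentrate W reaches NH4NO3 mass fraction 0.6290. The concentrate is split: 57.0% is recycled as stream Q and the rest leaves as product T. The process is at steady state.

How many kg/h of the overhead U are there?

Overall NH4NO3 balance (none leaves overhead): NH4NO3 in fresh feed = NH4NO3 in product, i.e. 2354×0.256 = (1−0.570)·W·0.629.
W = 602.62/(0.629×0.430) = 2228.1 kg/h.
Recycle Q = 0.570×2228.1 = 1270 kg/h.
Combined feed J = 2354 + 1270 = 3624 kg/h.
Overhead U = J − W = 3624 − 2228.1 = 1395.9 kg/h.

1396 kg/h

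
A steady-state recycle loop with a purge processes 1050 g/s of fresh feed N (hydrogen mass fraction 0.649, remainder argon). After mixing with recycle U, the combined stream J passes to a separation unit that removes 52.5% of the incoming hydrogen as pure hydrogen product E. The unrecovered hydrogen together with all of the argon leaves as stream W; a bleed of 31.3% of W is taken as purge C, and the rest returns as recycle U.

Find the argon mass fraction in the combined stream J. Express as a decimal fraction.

argon enters only via N and leaves only via the purge: 1050×0.351 = 0.313×(argon in W), and the separation unit passes all argon, so argon in J = argon in W = 1177.5 g/s.
hydrogen in J: m_A = 1050×0.649 + (1−0.313)·(1−0.525)·m_A, so m_A = 681.45/0.6737 = 1011.5 g/s.
J = 1011.5 + 1177.5 = 2189 g/s.
argon fraction in J = 1177.5/2189 = 0.538.

0.538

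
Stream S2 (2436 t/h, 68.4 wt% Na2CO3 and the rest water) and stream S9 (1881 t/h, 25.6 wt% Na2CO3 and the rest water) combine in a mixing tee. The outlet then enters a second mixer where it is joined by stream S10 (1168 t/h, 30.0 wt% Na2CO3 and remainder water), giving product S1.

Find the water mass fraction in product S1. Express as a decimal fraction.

0.545

Overall, product flow = 5485 t/h.
water in = 2436×0.316 + 1881×0.744 + 1168×0.700 = 2986.8 t/h.
water fraction in S1 = 0.545.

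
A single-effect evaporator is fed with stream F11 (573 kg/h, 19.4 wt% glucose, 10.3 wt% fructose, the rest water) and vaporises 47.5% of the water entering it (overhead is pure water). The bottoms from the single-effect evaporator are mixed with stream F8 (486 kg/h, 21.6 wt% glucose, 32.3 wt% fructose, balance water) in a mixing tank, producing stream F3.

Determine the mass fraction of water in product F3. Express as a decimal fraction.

0.502

Vapour removed = 0.475×0.703×573 = 191.34 kg/h; concentrate = 381.66 kg/h.
water reaching the mixer = 211.48 (from concentrate) + 486×0.461 = 435.53 kg/h.
Product flow = 381.66 + 486 = 867.66 kg/h; water fraction = 0.502.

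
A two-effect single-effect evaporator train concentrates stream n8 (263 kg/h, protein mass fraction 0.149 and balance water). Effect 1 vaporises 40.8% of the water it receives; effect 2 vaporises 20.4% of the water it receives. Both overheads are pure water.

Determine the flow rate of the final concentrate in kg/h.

water in feed = 263×0.851 = 223.81 kg/h.
After stage 1: water left = (1−0.408)×223.81 = 132.5; stream total = 171.68 kg/h.
After stage 2: water left = (1−0.204)×132.5 = 105.47; final concentrate = 144.65 kg/h.

144.7 kg/h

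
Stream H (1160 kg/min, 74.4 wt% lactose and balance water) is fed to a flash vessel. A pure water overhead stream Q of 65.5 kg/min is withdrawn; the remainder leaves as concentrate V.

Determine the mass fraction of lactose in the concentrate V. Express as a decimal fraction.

lactose is not removed: 1160×0.744 = 863.04 kg/min of lactose enters V.
Concentrate = 1160 − 65.5 = 1094.5 kg/min.
Mass fraction = 863.04/1094.5 = 0.789.

0.789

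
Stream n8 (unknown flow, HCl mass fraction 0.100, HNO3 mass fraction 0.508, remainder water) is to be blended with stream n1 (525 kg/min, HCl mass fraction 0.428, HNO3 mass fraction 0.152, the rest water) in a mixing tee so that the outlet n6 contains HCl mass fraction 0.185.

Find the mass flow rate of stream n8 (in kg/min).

Let n8 be the unknown flow. Total out = 525 + n8.
HCl balance: 224.7 + 0.100·n8 = 0.185·(525 + n8)
(0.100 − 0.185)·n8 = 0.185×525 − 224.7 = -127.57
n8 = -127.57 / -0.085 = 1500.9 kg/min

1501 kg/min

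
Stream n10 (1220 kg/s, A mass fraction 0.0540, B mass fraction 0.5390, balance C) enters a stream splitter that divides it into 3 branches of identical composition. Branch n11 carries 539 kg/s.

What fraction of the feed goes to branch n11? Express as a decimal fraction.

0.442

Fraction to n11 = 539/1220 = 0.4418.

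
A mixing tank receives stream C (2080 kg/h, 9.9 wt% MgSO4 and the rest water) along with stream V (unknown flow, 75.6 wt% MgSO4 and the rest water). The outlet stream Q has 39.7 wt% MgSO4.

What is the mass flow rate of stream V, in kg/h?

Let V be the unknown flow. Total out = 2080 + V.
MgSO4 balance: 205.92 + 0.756·V = 0.397·(2080 + V)
(0.756 − 0.397)·V = 0.397×2080 − 205.92 = 619.84
V = 619.84 / 0.359 = 1726.6 kg/h

1727 kg/h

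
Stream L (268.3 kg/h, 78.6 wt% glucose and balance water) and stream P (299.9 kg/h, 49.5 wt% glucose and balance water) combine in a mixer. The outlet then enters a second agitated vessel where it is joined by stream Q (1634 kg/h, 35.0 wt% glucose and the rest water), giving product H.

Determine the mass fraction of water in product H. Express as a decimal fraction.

Overall, product flow = 2202.2 kg/h.
water in = 268.3×0.214 + 299.9×0.505 + 1634×0.650 = 1271 kg/h.
water fraction in H = 0.577.

0.577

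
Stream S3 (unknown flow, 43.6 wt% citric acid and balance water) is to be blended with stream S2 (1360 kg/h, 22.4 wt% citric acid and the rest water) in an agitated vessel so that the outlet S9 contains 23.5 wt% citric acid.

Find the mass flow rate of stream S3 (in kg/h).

74.43 kg/h

Let S3 be the unknown flow. Total out = 1360 + S3.
citric acid balance: 304.64 + 0.436·S3 = 0.235·(1360 + S3)
(0.436 − 0.235)·S3 = 0.235×1360 − 304.64 = 14.96
S3 = 14.96 / 0.201 = 74.428 kg/h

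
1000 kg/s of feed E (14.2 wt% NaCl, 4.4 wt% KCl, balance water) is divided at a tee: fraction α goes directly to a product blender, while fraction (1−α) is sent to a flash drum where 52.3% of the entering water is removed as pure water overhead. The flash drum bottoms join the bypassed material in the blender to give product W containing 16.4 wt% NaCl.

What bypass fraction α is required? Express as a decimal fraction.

All 1000×0.142 = 142 kg/s of NaCl reaches W, so W = 142/0.164 = 865.85 kg/s and vapour = 134.15 kg/s.
The evaporator receives (1−α)·1000 of feed at 0.814 water and removes 0.523 of that water:
0.523×0.814×(1−α)×1000 = 134.15
(1−α) = 134.15/425.72 = 0.3151;  α = 0.6849.

0.685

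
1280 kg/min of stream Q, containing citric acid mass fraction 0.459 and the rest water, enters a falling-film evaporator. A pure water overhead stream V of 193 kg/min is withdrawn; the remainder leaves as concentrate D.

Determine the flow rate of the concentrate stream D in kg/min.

Concentrate = 1280 − 193 = 1087 kg/min.

1087 kg/min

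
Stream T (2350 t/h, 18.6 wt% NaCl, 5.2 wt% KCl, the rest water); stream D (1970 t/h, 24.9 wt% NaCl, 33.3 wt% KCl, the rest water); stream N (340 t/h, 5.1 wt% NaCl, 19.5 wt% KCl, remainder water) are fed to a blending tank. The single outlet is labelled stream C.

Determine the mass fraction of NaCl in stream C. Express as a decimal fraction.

Total flow out = 2350 + 1970 + 340 = 4660 t/h.
NaCl in = 2350×0.186 + 1970×0.249 + 340×0.051 = 944.97 t/h.
NaCl mass fraction in C = 944.97/4660 = 0.203.

0.203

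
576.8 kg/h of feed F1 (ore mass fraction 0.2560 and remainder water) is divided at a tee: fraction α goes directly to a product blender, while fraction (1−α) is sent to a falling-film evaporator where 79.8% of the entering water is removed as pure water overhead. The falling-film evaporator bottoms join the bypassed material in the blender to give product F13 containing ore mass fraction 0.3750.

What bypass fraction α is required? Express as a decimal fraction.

All 576.8×0.256 = 147.66 kg/h of ore reaches F13, so F13 = 147.66/0.375 = 393.76 kg/h and vapour = 183.04 kg/h.
The evaporator receives (1−α)·576.8 of feed at 0.744 water and removes 0.798 of that water:
0.798×0.744×(1−α)×576.8 = 183.04
(1−α) = 183.04/342.45 = 0.5345;  α = 0.4655.

0.466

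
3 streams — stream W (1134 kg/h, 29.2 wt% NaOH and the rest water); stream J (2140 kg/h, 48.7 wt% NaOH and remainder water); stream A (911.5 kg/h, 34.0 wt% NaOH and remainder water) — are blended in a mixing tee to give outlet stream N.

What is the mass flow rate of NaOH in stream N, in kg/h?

1683 kg/h

NaOH out = NaOH in = 1134×0.292 + 2140×0.487 + 911.5×0.340 = 1683.2 kg/h.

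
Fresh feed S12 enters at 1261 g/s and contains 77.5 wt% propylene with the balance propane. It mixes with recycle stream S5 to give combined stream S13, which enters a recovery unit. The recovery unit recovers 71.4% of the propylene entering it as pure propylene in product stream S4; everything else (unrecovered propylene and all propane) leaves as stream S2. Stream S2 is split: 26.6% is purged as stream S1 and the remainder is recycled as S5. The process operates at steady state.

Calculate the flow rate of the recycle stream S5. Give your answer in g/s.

1043 g/s

propane enters only via S12 and leaves only via the purge: 1261×0.225 = 0.266×(propane in S2), and the recovery unit passes all propane, so propane in S13 = propane in S2 = 1066.6 g/s.
propylene in S13: m_A = 1261×0.775 + (1−0.266)·(1−0.714)·m_A, so m_A = 977.27/0.7901 = 1236.9 g/s.
S2 = (1−0.714)×1236.9 + 1066.6 = 1420.4 g/s.
Recycle S5 = (1−0.266)×1420.4 = 1042.6 g/s.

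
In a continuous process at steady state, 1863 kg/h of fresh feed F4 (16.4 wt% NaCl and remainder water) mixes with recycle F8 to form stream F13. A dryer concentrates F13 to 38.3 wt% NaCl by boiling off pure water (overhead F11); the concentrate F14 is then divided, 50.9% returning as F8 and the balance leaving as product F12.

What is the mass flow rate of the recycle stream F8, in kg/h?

827 kg/h

Overall NaCl balance (none leaves overhead): NaCl in fresh feed = NaCl in product, i.e. 1863×0.164 = (1−0.509)·F14·0.383.
F14 = 305.53/(0.383×0.491) = 1624.7 kg/h.
Recycle F8 = 0.509×1624.7 = 826.98 kg/h.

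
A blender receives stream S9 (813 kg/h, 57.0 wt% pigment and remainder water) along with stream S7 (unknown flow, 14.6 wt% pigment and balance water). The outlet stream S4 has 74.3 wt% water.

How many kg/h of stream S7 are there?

Let S7 be the unknown flow. Total out = 813 + S7.
water balance: 349.59 + 0.854·S7 = 0.743·(813 + S7)
(0.854 − 0.743)·S7 = 0.743×813 − 349.59 = 254.47
S7 = 254.47 / 0.111 = 2292.5 kg/h

2293 kg/h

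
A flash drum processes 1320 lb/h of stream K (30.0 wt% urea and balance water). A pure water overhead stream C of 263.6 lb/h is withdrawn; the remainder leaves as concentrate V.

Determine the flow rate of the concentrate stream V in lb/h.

Concentrate = 1320 − 263.6 = 1056.4 lb/h.

1056 lb/h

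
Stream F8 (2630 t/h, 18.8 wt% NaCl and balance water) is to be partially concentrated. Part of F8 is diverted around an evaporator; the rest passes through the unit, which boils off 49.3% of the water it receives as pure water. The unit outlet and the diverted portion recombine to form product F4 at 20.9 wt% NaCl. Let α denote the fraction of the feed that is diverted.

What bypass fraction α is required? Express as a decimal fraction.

0.749

All 2630×0.188 = 494.44 t/h of NaCl reaches F4, so F4 = 494.44/0.209 = 2365.7 t/h and vapour = 264.26 t/h.
The evaporator receives (1−α)·2630 of feed at 0.812 water and removes 0.493 of that water:
0.493×0.812×(1−α)×2630 = 264.26
(1−α) = 264.26/1052.8 = 0.2510;  α = 0.7490.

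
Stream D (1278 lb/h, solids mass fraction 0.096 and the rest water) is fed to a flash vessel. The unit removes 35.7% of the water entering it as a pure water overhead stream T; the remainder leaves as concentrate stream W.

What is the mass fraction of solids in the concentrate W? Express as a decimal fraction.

0.142

solids is not removed: 1278×0.096 = 122.69 lb/h of solids enters W.
water entering = 1278×0.904 = 1155.3 lb/h; overhead removed = 0.357×1155.3 = 412.45 lb/h.
Concentrate = 1278 − 412.45 = 865.55 lb/h.
Mass fraction = 122.69/865.55 = 0.142.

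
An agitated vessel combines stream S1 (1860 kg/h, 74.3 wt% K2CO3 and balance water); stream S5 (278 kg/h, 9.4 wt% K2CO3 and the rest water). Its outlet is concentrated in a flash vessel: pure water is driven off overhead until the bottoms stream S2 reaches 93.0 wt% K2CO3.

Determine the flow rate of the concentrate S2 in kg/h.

K2CO3 entering = 1860×0.743 + 278×0.094 = 1408.1 kg/h.
All K2CO3 reports to S2, so S2 = 1408.1/0.930 = 1514.1 kg/h.

1514 kg/h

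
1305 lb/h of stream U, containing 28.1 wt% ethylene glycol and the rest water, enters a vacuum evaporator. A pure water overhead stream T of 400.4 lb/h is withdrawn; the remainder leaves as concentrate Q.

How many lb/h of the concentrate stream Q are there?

904.6 lb/h

Concentrate = 1305 − 400.4 = 904.6 lb/h.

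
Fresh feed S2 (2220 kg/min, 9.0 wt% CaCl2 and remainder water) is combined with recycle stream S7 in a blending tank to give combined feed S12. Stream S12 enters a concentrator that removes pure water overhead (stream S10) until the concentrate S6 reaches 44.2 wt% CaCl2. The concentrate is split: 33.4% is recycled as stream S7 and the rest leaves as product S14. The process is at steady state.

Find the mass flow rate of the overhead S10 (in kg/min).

Overall CaCl2 balance (none leaves overhead): CaCl2 in fresh feed = CaCl2 in product, i.e. 2220×0.090 = (1−0.334)·S6·0.442.
S6 = 199.8/(0.442×0.666) = 678.73 kg/min.
Recycle S7 = 0.334×678.73 = 226.7 kg/min.
Combined feed S12 = 2220 + 226.7 = 2446.7 kg/min.
Overhead S10 = S12 − S6 = 2446.7 − 678.73 = 1768 kg/min.

1768 kg/min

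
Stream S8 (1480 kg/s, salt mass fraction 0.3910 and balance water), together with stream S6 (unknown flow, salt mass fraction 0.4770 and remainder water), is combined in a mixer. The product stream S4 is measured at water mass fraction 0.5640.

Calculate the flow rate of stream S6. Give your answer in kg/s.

1624 kg/s

Let S6 be the unknown flow. Total out = 1480 + S6.
water balance: 901.32 + 0.523·S6 = 0.564·(1480 + S6)
(0.523 − 0.564)·S6 = 0.564×1480 − 901.32 = -66.6
S6 = -66.6 / -0.041 = 1624.4 kg/s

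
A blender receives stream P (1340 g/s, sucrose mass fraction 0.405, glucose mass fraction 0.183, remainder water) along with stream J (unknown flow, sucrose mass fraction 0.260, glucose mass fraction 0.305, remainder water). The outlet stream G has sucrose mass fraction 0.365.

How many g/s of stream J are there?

510.5 g/s

Let J be the unknown flow. Total out = 1340 + J.
sucrose balance: 542.7 + 0.260·J = 0.365·(1340 + J)
(0.260 − 0.365)·J = 0.365×1340 − 542.7 = -53.6
J = -53.6 / -0.105 = 510.48 g/s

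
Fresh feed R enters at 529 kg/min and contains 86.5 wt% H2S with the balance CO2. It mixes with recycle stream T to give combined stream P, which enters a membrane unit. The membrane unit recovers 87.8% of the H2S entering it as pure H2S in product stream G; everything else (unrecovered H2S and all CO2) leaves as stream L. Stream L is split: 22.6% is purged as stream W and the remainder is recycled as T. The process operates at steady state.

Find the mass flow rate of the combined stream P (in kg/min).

CO2 enters only via R and leaves only via the purge: 529×0.135 = 0.226×(CO2 in L), and the membrane unit passes all CO2, so CO2 in P = CO2 in L = 316 kg/min.
H2S in P: m_A = 529×0.865 + (1−0.226)·(1−0.878)·m_A, so m_A = 457.58/0.9056 = 505.3 kg/min.
P = 505.3 + 316 = 821.29 kg/min.

821.3 kg/min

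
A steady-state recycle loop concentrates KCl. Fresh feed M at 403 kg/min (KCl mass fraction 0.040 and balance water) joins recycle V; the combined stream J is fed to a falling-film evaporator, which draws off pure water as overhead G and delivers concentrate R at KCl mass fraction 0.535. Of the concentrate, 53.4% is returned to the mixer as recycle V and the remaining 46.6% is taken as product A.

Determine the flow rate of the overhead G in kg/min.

Overall KCl balance (none leaves overhead): KCl in fresh feed = KCl in product, i.e. 403×0.040 = (1−0.534)·R·0.535.
R = 16.12/(0.535×0.466) = 64.658 kg/min.
Recycle V = 0.534×64.658 = 34.528 kg/min.
Combined feed J = 403 + 34.528 = 437.53 kg/min.
Overhead G = J − R = 437.53 − 64.658 = 372.87 kg/min.

372.9 kg/min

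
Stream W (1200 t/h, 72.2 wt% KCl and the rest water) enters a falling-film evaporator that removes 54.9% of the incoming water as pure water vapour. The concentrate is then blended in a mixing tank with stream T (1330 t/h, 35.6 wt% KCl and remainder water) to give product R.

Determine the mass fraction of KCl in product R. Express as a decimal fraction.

0.571

Vapour removed = 0.549×0.278×1200 = 183.15 t/h; concentrate = 1016.9 t/h.
KCl reaching the mixer = 866.4 (from concentrate) + 1330×0.356 = 1339.9 t/h.
Product flow = 1016.9 + 1330 = 2346.9 t/h; KCl fraction = 0.571.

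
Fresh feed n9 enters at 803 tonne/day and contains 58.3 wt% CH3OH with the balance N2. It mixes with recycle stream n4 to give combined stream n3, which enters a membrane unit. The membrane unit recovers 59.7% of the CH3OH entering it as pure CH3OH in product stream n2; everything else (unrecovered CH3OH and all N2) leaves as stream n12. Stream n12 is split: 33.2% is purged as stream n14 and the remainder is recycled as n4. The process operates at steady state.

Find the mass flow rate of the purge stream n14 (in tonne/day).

420.6 tonne/day

N2 enters only via n9 and leaves only via the purge: 803×0.417 = 0.332×(N2 in n12), and the membrane unit passes all N2, so N2 in n3 = N2 in n12 = 1008.6 tonne/day.
CH3OH in n3: m_A = 803×0.583 + (1−0.332)·(1−0.597)·m_A, so m_A = 468.15/0.7308 = 640.6 tonne/day.
n12 = (1−0.597)×640.6 + 1008.6 = 1266.7 tonne/day.
Purge n14 = 0.332×1266.7 = 420.56 tonne/day.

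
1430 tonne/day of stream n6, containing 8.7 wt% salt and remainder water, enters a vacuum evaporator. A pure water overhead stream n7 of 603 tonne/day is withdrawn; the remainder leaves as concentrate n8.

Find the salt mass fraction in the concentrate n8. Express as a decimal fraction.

salt is not removed: 1430×0.087 = 124.41 tonne/day of salt enters n8.
Concentrate = 1430 − 603 = 827 tonne/day.
Mass fraction = 124.41/827 = 0.150.

0.150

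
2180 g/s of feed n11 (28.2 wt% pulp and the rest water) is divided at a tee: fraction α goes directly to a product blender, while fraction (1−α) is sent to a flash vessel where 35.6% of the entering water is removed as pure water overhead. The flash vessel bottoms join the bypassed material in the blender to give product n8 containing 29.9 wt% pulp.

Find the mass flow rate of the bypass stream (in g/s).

All 2180×0.282 = 614.76 g/s of pulp reaches n8, so n8 = 614.76/0.299 = 2056.1 g/s and vapour = 123.95 g/s.
The evaporator receives (1−α)·2180 of feed at 0.718 water and removes 0.356 of that water:
0.356×0.718×(1−α)×2180 = 123.95
(1−α) = 123.95/557.23 = 0.2224;  α = 0.7776.
Bypass flow = 0.7776×2180 = 1695.1 g/s.

1695 g/s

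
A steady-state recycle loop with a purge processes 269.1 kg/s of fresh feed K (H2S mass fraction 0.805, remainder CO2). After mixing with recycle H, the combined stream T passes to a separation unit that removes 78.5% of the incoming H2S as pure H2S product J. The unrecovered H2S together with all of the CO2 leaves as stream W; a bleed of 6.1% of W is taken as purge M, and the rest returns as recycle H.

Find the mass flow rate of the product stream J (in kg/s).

213.1 kg/s

H2S in T: m_A = 269.1×0.805 + (1−0.061)·(1−0.785)·m_A, so m_A = 216.63/0.7981 = 271.42 kg/s.
Product J = 0.785×271.42 = 213.07 kg/s.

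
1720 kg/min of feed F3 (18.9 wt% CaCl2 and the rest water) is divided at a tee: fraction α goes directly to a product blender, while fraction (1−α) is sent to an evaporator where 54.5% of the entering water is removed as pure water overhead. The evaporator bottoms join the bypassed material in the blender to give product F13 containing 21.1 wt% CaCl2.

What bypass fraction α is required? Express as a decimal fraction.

0.764

All 1720×0.189 = 325.08 kg/min of CaCl2 reaches F13, so F13 = 325.08/0.211 = 1540.7 kg/min and vapour = 179.34 kg/min.
The evaporator receives (1−α)·1720 of feed at 0.811 water and removes 0.545 of that water:
0.545×0.811×(1−α)×1720 = 179.34
(1−α) = 179.34/760.23 = 0.2359;  α = 0.7641.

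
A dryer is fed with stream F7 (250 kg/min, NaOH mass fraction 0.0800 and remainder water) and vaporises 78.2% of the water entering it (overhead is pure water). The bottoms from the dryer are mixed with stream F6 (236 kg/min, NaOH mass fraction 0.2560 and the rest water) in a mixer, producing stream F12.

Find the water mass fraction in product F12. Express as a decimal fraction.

Vapour removed = 0.782×0.920×250 = 179.86 kg/min; concentrate = 70.14 kg/min.
water reaching the mixer = 50.14 (from concentrate) + 236×0.744 = 225.72 kg/min.
Product flow = 70.14 + 236 = 306.14 kg/min; water fraction = 0.7373.

0.7373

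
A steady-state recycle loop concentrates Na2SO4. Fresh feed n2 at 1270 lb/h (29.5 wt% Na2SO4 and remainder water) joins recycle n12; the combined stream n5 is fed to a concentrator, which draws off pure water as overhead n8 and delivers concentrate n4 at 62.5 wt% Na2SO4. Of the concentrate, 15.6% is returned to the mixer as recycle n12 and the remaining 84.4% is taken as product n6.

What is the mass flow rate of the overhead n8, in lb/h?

670.6 lb/h

Overall Na2SO4 balance (none leaves overhead): Na2SO4 in fresh feed = Na2SO4 in product, i.e. 1270×0.295 = (1−0.156)·n4·0.625.
n4 = 374.65/(0.625×0.844) = 710.24 lb/h.
Recycle n12 = 0.156×710.24 = 110.8 lb/h.
Combined feed n5 = 1270 + 110.8 = 1380.8 lb/h.
Overhead n8 = n5 − n4 = 1380.8 − 710.24 = 670.56 lb/h.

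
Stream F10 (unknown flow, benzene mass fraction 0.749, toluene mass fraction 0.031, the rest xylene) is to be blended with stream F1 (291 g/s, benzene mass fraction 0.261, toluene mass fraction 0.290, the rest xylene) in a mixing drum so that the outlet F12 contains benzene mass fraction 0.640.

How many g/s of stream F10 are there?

1012 g/s

Let F10 be the unknown flow. Total out = 291 + F10.
benzene balance: 75.951 + 0.749·F10 = 0.640·(291 + F10)
(0.749 − 0.640)·F10 = 0.640×291 − 75.951 = 110.29
F10 = 110.29 / 0.109 = 1011.8 g/s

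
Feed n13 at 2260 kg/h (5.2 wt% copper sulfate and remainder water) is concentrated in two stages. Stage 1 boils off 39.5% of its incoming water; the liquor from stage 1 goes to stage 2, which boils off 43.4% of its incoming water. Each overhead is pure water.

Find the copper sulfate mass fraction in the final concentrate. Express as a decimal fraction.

water in feed = 2260×0.948 = 2142.5 kg/h.
After stage 1: water left = (1−0.395)×2142.5 = 1296.2; stream total = 1413.7 kg/h.
After stage 2: water left = (1−0.434)×1296.2 = 733.65; final concentrate = 851.17 kg/h.
copper sulfate fraction = 117.52/851.17 = 0.1381.

0.1381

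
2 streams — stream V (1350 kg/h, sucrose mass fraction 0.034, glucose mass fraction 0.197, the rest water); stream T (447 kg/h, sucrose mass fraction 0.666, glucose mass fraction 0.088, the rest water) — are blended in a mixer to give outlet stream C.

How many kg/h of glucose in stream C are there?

glucose out = glucose in = 1350×0.197 + 447×0.088 = 305.29 kg/h.

305.3 kg/h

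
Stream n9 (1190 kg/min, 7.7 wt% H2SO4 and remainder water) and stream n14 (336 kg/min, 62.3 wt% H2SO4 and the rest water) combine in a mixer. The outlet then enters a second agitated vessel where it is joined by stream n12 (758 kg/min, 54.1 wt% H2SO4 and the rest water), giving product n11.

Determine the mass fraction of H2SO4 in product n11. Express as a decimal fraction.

0.3113

Overall, product flow = 2284 kg/min.
H2SO4 in = 1190×0.077 + 336×0.623 + 758×0.541 = 711.04 kg/min.
H2SO4 fraction in n11 = 0.3113.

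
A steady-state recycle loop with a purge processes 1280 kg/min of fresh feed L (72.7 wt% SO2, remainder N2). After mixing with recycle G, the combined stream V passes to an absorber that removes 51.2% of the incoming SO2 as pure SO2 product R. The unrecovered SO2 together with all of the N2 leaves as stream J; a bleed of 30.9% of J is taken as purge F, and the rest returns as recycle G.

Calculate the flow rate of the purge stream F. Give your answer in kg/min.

561.2 kg/min

N2 enters only via L and leaves only via the purge: 1280×0.273 = 0.309×(N2 in J), and the absorber passes all N2, so N2 in V = N2 in J = 1130.9 kg/min.
SO2 in V: m_A = 1280×0.727 + (1−0.309)·(1−0.512)·m_A, so m_A = 930.56/0.6628 = 1404 kg/min.
J = (1−0.512)×1404 + 1130.9 = 1816 kg/min.
Purge F = 0.309×1816 = 561.15 kg/min.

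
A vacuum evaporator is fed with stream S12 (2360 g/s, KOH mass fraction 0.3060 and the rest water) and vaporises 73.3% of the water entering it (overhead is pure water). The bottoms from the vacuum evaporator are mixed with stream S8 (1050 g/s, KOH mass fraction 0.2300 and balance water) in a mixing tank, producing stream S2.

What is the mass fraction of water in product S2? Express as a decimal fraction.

Vapour removed = 0.733×0.694×2360 = 1200.5 g/s; concentrate = 1159.5 g/s.
water reaching the mixer = 437.3 (from concentrate) + 1050×0.770 = 1245.8 g/s.
Product flow = 1159.5 + 1050 = 2209.5 g/s; water fraction = 0.5638.

0.5638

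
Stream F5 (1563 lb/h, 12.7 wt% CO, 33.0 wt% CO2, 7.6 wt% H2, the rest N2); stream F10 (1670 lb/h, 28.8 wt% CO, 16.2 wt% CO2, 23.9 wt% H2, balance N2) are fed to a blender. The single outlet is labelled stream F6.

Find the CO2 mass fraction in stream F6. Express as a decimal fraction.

Total flow out = 1563 + 1670 = 3233 lb/h.
CO2 in = 1563×0.330 + 1670×0.162 = 786.33 lb/h.
CO2 mass fraction in F6 = 786.33/3233 = 0.2432.

0.2432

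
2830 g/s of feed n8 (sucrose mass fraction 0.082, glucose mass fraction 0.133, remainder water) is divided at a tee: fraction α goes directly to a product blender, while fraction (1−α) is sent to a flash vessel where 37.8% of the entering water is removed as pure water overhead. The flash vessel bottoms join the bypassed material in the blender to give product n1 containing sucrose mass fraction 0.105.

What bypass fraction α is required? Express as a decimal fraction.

0.262

All 2830×0.082 = 232.06 g/s of sucrose reaches n1, so n1 = 232.06/0.105 = 2210.1 g/s and vapour = 619.9 g/s.
The evaporator receives (1−α)·2830 of feed at 0.785 water and removes 0.378 of that water:
0.378×0.785×(1−α)×2830 = 619.9
(1−α) = 619.9/839.75 = 0.7382;  α = 0.2618.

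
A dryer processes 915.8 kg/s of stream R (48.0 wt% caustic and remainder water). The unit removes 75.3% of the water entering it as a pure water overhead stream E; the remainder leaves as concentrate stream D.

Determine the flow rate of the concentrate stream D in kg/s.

water entering = 915.8×0.520 = 476.22 kg/s; overhead removed = 0.753×476.22 = 358.59 kg/s.
Concentrate = 915.8 − 358.59 = 557.21 kg/s.

557.2 kg/s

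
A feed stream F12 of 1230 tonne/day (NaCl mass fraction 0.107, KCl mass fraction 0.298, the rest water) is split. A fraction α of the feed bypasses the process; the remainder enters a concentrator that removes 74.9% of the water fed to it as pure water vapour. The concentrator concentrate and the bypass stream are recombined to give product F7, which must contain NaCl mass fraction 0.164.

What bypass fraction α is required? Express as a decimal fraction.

0.220

All 1230×0.107 = 131.61 tonne/day of NaCl reaches F7, so F7 = 131.61/0.164 = 802.5 tonne/day and vapour = 427.5 tonne/day.
The evaporator receives (1−α)·1230 of feed at 0.595 water and removes 0.749 of that water:
0.749×0.595×(1−α)×1230 = 427.5
(1−α) = 427.5/548.16 = 0.7799;  α = 0.2201.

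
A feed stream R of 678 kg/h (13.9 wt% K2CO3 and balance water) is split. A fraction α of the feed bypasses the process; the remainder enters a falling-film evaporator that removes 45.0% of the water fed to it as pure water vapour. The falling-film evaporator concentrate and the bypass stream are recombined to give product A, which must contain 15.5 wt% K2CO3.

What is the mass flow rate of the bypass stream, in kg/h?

497.4 kg/h

All 678×0.139 = 94.242 kg/h of K2CO3 reaches A, so A = 94.242/0.155 = 608.01 kg/h and vapour = 69.987 kg/h.
The evaporator receives (1−α)·678 of feed at 0.861 water and removes 0.450 of that water:
0.450×0.861×(1−α)×678 = 69.987
(1−α) = 69.987/262.69 = 0.2664;  α = 0.7336.
Bypass flow = 0.7336×678 = 497.36 kg/h.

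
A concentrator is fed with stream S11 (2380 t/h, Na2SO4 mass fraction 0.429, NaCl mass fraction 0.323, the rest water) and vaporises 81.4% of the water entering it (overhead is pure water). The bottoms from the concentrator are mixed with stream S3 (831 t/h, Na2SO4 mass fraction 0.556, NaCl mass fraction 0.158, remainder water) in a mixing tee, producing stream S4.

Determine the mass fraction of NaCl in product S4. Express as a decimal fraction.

0.330

Vapour removed = 0.814×0.248×2380 = 480.46 t/h; concentrate = 1899.5 t/h.
NaCl reaching the mixer = 768.74 (from concentrate) + 831×0.158 = 900.04 t/h.
Product flow = 1899.5 + 831 = 2730.5 t/h; NaCl fraction = 0.330.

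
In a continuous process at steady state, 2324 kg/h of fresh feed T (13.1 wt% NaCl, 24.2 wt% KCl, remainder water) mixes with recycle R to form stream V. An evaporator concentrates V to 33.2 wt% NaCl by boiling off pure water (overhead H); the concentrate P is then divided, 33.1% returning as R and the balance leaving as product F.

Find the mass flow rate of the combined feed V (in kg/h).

Overall NaCl balance (none leaves overhead): NaCl in fresh feed = NaCl in product, i.e. 2324×0.131 = (1−0.331)·P·0.332.
P = 304.44/(0.332×0.669) = 1370.7 kg/h.
Recycle R = 0.331×1370.7 = 453.7 kg/h.
Combined feed V = 2324 + 453.7 = 2777.7 kg/h.

2778 kg/h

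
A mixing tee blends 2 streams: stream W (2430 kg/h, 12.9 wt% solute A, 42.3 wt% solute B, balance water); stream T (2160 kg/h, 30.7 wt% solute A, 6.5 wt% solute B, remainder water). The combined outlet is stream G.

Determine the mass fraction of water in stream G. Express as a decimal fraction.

0.533

Total flow out = 2430 + 2160 = 4590 kg/h.
water in = 2430×0.448 + 2160×0.628 = 2445.1 kg/h.
water mass fraction in G = 2445.1/4590 = 0.533.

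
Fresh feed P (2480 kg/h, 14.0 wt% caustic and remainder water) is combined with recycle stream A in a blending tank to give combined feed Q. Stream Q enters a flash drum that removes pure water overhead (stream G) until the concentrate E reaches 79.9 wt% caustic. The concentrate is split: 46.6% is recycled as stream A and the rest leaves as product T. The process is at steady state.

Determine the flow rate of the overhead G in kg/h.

Overall caustic balance (none leaves overhead): caustic in fresh feed = caustic in product, i.e. 2480×0.140 = (1−0.466)·E·0.799.
E = 347.2/(0.799×0.534) = 813.75 kg/h.
Recycle A = 0.466×813.75 = 379.21 kg/h.
Combined feed Q = 2480 + 379.21 = 2859.2 kg/h.
Overhead G = Q − E = 2859.2 − 813.75 = 2045.5 kg/h.

2045 kg/h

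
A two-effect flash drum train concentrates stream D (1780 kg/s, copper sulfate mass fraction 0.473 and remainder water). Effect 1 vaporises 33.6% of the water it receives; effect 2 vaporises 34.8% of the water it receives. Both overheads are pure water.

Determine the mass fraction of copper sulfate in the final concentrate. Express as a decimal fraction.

0.675

water in feed = 1780×0.527 = 938.06 kg/s.
After stage 1: water left = (1−0.336)×938.06 = 622.87; stream total = 1464.8 kg/s.
After stage 2: water left = (1−0.348)×622.87 = 406.11; final concentrate = 1248.1 kg/s.
copper sulfate fraction = 841.94/1248.1 = 0.675.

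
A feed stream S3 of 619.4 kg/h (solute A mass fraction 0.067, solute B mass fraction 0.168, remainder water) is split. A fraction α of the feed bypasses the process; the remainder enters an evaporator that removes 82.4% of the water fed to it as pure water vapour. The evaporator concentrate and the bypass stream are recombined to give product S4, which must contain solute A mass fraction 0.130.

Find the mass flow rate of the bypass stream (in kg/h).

All 619.4×0.067 = 41.5 kg/h of solute A reaches S4, so S4 = 41.5/0.130 = 319.23 kg/h and vapour = 300.17 kg/h.
The evaporator receives (1−α)·619.4 of feed at 0.765 water and removes 0.824 of that water:
0.824×0.765×(1−α)×619.4 = 300.17
(1−α) = 300.17/390.44 = 0.7688;  α = 0.2312.
Bypass flow = 0.2312×619.4 = 143.21 kg/h.

143.2 kg/h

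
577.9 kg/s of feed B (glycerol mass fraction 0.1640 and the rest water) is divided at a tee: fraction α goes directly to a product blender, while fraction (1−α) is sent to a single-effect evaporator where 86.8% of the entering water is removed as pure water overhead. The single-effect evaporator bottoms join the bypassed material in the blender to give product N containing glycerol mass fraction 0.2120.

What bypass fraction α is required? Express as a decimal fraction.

0.688

All 577.9×0.164 = 94.776 kg/s of glycerol reaches N, so N = 94.776/0.212 = 447.05 kg/s and vapour = 130.85 kg/s.
The evaporator receives (1−α)·577.9 of feed at 0.836 water and removes 0.868 of that water:
0.868×0.836×(1−α)×577.9 = 130.85
(1−α) = 130.85/419.35 = 0.3120;  α = 0.6880.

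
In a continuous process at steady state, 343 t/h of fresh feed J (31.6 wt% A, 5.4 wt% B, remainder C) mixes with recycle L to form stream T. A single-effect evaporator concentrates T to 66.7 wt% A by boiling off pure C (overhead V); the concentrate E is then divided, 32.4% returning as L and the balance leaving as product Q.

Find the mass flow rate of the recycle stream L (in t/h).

77.88 t/h

Overall A balance (none leaves overhead): A in fresh feed = A in product, i.e. 343×0.316 = (1−0.324)·E·0.667.
E = 108.39/(0.667×0.676) = 240.39 t/h.
Recycle L = 0.324×240.39 = 77.885 t/h.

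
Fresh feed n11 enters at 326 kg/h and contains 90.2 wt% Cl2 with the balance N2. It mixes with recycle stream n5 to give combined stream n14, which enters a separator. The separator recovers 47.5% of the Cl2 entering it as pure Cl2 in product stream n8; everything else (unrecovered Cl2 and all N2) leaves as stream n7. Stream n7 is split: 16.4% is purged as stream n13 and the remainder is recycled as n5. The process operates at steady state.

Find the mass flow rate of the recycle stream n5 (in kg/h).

N2 enters only via n11 and leaves only via the purge: 326×0.098 = 0.164×(N2 in n7), and the separator passes all N2, so N2 in n14 = N2 in n7 = 194.8 kg/h.
Cl2 in n14: m_A = 326×0.902 + (1−0.164)·(1−0.475)·m_A, so m_A = 294.05/0.5611 = 524.06 kg/h.
n7 = (1−0.475)×524.06 + 194.8 = 469.94 kg/h.
Recycle n5 = (1−0.164)×469.94 = 392.87 kg/h.

392.9 kg/h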